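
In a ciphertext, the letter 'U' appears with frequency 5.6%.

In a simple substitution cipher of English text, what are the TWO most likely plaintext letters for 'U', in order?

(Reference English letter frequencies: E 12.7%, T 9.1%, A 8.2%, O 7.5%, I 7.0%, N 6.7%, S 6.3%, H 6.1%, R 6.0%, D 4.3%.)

Step 1: Observed frequency of 'U' is 5.6%.
Step 2: Compute distances to each reference frequency and sort:
  R (6.0%): difference = 0.4% <-- BEST
  H (6.1%): difference = 0.5% <-- RUNNER-UP
  S (6.3%): difference = 0.7%
  N (6.7%): difference = 1.1%
  D (4.3%): difference = 1.3%
Step 3: Most likely is 'R' (6.0%, diff 0.4%); second most likely is 'H' (6.1%, diff 0.5%).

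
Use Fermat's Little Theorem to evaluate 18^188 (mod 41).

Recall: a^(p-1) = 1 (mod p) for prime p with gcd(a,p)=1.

Step 1: Since 41 is prime, by Fermat's Little Theorem: 18^40 = 1 (mod 41).
Step 2: Reduce exponent: 188 mod 40 = 28.
Step 3: So 18^188 = 18^28 (mod 41).
Step 4: 18^28 mod 41 = 10.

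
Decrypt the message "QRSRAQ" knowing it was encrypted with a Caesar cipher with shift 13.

Step 1: Reverse the shift by subtracting 13 from each letter position.
  Q (position 16) -> position (16-13) mod 26 = 3 -> D
  R (position 17) -> position (17-13) mod 26 = 4 -> E
  S (position 18) -> position (18-13) mod 26 = 5 -> F
  R (position 17) -> position (17-13) mod 26 = 4 -> E
  A (position 0) -> position (0-13) mod 26 = 13 -> N
  Q (position 16) -> position (16-13) mod 26 = 3 -> D
Decrypted message: DEFEND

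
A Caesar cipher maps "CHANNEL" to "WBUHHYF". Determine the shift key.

Step 1: Compare first letters: C (position 2) -> W (position 22).
Step 2: Shift = (22 - 2) mod 26 = 20.
The shift value is 20.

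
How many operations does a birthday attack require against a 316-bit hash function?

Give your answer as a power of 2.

Step 1: The birthday paradox gives collision probability ~50% after sqrt(2^n) = 2^(n/2) hashes.
Step 2: For 316-bit output: 2^(316/2) = 2^158.
Step 3: Approximately 2^158 hash computations needed.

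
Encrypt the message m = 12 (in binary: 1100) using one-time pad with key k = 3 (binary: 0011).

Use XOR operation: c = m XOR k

Step 1: Write out the XOR operation bit by bit:
  Message: 1100
  Key:     0011
  XOR:     1111
Step 2: Convert to decimal: 1111 = 15.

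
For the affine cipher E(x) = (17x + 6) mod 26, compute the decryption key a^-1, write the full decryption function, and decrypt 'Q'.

Step 1: Find a^-1, the modular inverse of 17 mod 26.
Step 2: We need 17 * a^-1 = 1 (mod 26).
Step 3: 17 * 23 = 391 = 15 * 26 + 1, so a^-1 = 23.
Step 4: D(y) = 23(y - 6) mod 26.
Step 5: Apply to 'Q' (y = 16): D(16) = 23 * (16 - 6) mod 26 = 23 * 10 mod 26 = 22 -> 'W'.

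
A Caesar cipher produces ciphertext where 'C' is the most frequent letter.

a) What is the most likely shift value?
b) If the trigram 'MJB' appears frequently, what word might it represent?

Step 1: In English, 'E' is the most frequent letter (12.7%).
Step 2: The most frequent ciphertext letter is 'C' (position 2).
Step 3: Shift = (2 - 4) mod 26 = 24.
Step 4: Decrypt 'MJB' by shifting back 24:
  M -> O
  J -> L
  B -> D
Step 5: 'MJB' decrypts to 'OLD'.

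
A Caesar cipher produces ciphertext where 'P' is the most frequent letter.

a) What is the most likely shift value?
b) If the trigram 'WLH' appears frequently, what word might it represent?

Step 1: In English, 'E' is the most frequent letter (12.7%).
Step 2: The most frequent ciphertext letter is 'P' (position 15).
Step 3: Shift = (15 - 4) mod 26 = 11.
Step 4: Decrypt 'WLH' by shifting back 11:
  W -> L
  L -> A
  H -> W
Step 5: 'WLH' decrypts to 'LAW'.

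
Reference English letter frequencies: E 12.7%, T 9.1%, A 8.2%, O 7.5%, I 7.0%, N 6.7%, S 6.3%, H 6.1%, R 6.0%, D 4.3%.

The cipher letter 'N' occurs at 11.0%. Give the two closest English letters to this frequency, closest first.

Step 1: Observed frequency of 'N' is 11.0%.
Step 2: Compute distances to each reference frequency and sort:
  E (12.7%): difference = 1.7% <-- BEST
  T (9.1%): difference = 1.9% <-- RUNNER-UP
  A (8.2%): difference = 2.8%
  O (7.5%): difference = 3.5%
  I (7.0%): difference = 4.0%
Step 3: Most likely is 'E' (12.7%, diff 1.7%); second most likely is 'T' (9.1%, diff 1.9%).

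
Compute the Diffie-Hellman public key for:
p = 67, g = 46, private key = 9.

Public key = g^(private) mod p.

Step 1: A = g^a mod p = 46^9 mod 67.
  46^1 mod 67 = 46
  46^2 mod 67 = (46 * 46) mod 67 = 39
  46^3 mod 67 = (39 * 46) mod 67 = 52
  46^4 mod 67 = (52 * 46) mod 67 = 47
  46^5 mod 67 = (47 * 46) mod 67 = 18
  46^6 mod 67 = (18 * 46) mod 67 = 24
  46^7 mod 67 = (24 * 46) mod 67 = 32
  46^8 mod 67 = (32 * 46) mod 67 = 65
  46^9 mod 67 = (65 * 46) mod 67 = 42
Result: A = 42.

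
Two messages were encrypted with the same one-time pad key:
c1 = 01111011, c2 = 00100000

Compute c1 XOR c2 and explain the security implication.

Step 1: c1 XOR c2 = (m1 XOR k) XOR (m2 XOR k).
Step 2: By XOR associativity/commutativity: = m1 XOR m2 XOR k XOR k = m1 XOR m2.
Step 3: 01111011 XOR 00100000 = 01011011 = 91.
Step 4: The key cancels out! An attacker learns m1 XOR m2 = 91, revealing the relationship between plaintexts.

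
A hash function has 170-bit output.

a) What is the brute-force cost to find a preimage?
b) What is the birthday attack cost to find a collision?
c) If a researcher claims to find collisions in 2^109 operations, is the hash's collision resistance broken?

Step 1: Preimage resistance requires brute-force of 2^170 operations.
Step 2: Collision resistance (birthday bound) = 2^(170/2) = 2^85.
Step 3: The claimed attack costs 2^109 operations.
Step 4: Since 2^109 >= 2^85, the claimed attack is no faster than the generic birthday attack, so this does not break collision resistance.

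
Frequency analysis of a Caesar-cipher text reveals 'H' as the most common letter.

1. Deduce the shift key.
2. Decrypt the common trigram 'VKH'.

Step 1: In English, 'E' is the most frequent letter (12.7%).
Step 2: The most frequent ciphertext letter is 'H' (position 7).
Step 3: Shift = (7 - 4) mod 26 = 3.
Step 4: Decrypt 'VKH' by shifting back 3:
  V -> S
  K -> H
  H -> E
Step 5: 'VKH' decrypts to 'SHE'.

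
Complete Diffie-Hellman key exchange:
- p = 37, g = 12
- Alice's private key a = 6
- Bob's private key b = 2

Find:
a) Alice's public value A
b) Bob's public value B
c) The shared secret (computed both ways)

Step 1: A = g^a mod p = 12^6 mod 37 = 10.
Step 2: B = g^b mod p = 12^2 mod 37 = 33.
Step 3: Alice computes s = B^a mod p = 33^6 mod 37 = 26.
Step 4: Bob computes s = A^b mod p = 10^2 mod 37 = 26.
Both sides agree: shared secret = 26.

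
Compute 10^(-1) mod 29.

Step 1: We need x such that 10 * x = 1 (mod 29).
Step 2: Using the extended Euclidean algorithm or trial:
  10 * 3 = 30 = 1 * 29 + 1.
Step 3: Since 30 mod 29 = 1, the inverse is x = 3.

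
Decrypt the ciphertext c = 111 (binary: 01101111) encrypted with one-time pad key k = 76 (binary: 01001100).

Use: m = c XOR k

Step 1: XOR ciphertext with key:
  Ciphertext: 01101111
  Key:        01001100
  XOR:        00100011
Step 2: Plaintext = 00100011 = 35 in decimal.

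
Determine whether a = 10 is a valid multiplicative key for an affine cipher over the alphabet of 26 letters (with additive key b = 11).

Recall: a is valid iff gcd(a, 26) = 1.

Step 1: Compute gcd(10, 26).
Step 2: gcd(10, 26) = 2.
Since gcd = 2 != 1, 10 shares a common factor with 26, so it cannot be used.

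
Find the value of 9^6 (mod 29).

Step 1: Compute 9^6 mod 29 step by step, reducing modulo 29 at each step.
  9^1 mod 29 = 9
  9^2 mod 29 = (9 * 9) mod 29 = 23
  9^3 mod 29 = (23 * 9) mod 29 = 4
  9^4 mod 29 = (4 * 9) mod 29 = 7
  9^5 mod 29 = (7 * 9) mod 29 = 5
  9^6 mod 29 = (5 * 9) mod 29 = 16
Step 2: Result = 16.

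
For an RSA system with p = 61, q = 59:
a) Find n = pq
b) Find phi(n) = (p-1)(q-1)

Step 1: n = p * q = 61 * 59 = 3599.
Step 2: phi(n) = (p-1)(q-1) = 60 * 58 = 3480.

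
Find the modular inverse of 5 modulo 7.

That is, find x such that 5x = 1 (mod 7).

Step 1: We need x such that 5 * x = 1 (mod 7).
Step 2: Using the extended Euclidean algorithm or trial:
  5 * 3 = 15 = 2 * 7 + 1.
Step 3: Since 15 mod 7 = 1, the inverse is x = 3.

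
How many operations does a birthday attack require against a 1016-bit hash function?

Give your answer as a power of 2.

Step 1: The birthday paradox gives collision probability ~50% after sqrt(2^n) = 2^(n/2) hashes.
Step 2: For 1016-bit output: 2^(1016/2) = 2^508.
Step 3: Approximately 2^508 hash computations needed.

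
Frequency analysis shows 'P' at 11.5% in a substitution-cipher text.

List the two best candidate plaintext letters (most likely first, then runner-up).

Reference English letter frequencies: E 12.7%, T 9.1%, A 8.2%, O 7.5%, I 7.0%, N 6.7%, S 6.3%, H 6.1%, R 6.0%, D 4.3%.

Step 1: Observed frequency of 'P' is 11.5%.
Step 2: Compute distances to each reference frequency and sort:
  E (12.7%): difference = 1.2% <-- BEST
  T (9.1%): difference = 2.4% <-- RUNNER-UP
  A (8.2%): difference = 3.3%
  O (7.5%): difference = 4.0%
  I (7.0%): difference = 4.5%
Step 3: Most likely is 'E' (12.7%, diff 1.2%); second most likely is 'T' (9.1%, diff 2.4%).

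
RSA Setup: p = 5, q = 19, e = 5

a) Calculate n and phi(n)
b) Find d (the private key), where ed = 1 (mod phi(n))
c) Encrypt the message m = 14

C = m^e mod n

Step 1: n = 5 * 19 = 95.
Step 2: phi(n) = (5-1)(19-1) = 4 * 18 = 72.
Step 3: Find d = 5^(-1) mod 72 = 29.
  Verify: 5 * 29 = 145 = 1 (mod 72).
Step 4: C = 14^5 mod 95 = 29.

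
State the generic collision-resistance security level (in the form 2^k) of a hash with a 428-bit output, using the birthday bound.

Step 1: The birthday paradox gives collision probability ~50% after sqrt(2^n) = 2^(n/2) hashes.
Step 2: For 428-bit output: 2^(428/2) = 2^214.
Step 3: Approximately 2^214 hash computations needed.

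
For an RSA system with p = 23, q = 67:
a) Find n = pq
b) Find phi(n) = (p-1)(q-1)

Step 1: n = p * q = 23 * 67 = 1541.
Step 2: phi(n) = (p-1)(q-1) = 22 * 66 = 1452.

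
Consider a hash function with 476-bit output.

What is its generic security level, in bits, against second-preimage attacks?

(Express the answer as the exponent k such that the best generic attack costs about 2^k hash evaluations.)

Step 1: The hash has a 476-bit output.
Step 2: Second-preimage resistance means: given a specific input x, it should be infeasible to find a different y with h(y) = h(x).
With a 476-bit output, a generic search for a second preimage costs about 2^476 evaluations (each trial matches the fixed target with probability 2^-476).
Step 3: Security level = 476 bits.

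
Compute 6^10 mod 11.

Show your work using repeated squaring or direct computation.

Step 1: Compute 6^10 mod 11 step by step, reducing modulo 11 at each step.
  6^1 mod 11 = 6
  6^2 mod 11 = (6 * 6) mod 11 = 3
  6^3 mod 11 = (3 * 6) mod 11 = 7
  6^4 mod 11 = (7 * 6) mod 11 = 9
  6^5 mod 11 = (9 * 6) mod 11 = 10
  6^6 mod 11 = (10 * 6) mod 11 = 5
  6^7 mod 11 = (5 * 6) mod 11 = 8
  6^8 mod 11 = (8 * 6) mod 11 = 4
  6^9 mod 11 = (4 * 6) mod 11 = 2
  6^10 mod 11 = (2 * 6) mod 11 = 1
Step 2: Result = 1.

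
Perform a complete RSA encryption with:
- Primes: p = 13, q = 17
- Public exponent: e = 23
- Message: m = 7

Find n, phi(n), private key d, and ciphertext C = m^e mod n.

Step 1: n = 13 * 17 = 221.
Step 2: phi(n) = (13-1)(17-1) = 12 * 16 = 192.
Step 3: Find d = 23^(-1) mod 192 = 167.
  Verify: 23 * 167 = 3841 = 1 (mod 192).
Step 4: C = 7^23 mod 221 = 80.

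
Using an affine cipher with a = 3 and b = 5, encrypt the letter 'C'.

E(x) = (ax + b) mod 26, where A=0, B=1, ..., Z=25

Step 1: Convert 'C' to number: x = 2.
Step 2: E(2) = (3 * 2 + 5) mod 26 = 11 mod 26 = 11.
Step 3: Convert 11 back to letter: L.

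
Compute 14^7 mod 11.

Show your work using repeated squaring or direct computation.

Step 1: Compute 14^7 mod 11 step by step, reducing modulo 11 at each step.
  14^1 mod 11 = 3
  14^2 mod 11 = (3 * 14) mod 11 = 9
  14^3 mod 11 = (9 * 14) mod 11 = 5
  14^4 mod 11 = (5 * 14) mod 11 = 4
  14^5 mod 11 = (4 * 14) mod 11 = 1
  14^6 mod 11 = (1 * 14) mod 11 = 3
  14^7 mod 11 = (3 * 14) mod 11 = 9
Step 2: Result = 9.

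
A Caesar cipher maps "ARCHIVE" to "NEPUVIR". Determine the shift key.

Step 1: Compare first letters: A (position 0) -> N (position 13).
Step 2: Shift = (13 - 0) mod 26 = 13.
The shift value is 13.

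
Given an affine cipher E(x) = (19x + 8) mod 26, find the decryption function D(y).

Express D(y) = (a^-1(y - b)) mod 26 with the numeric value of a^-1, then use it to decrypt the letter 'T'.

Step 1: Find a^-1, the modular inverse of 19 mod 26.
Step 2: We need 19 * a^-1 = 1 (mod 26).
Step 3: 19 * 11 = 209 = 8 * 26 + 1, so a^-1 = 11.
Step 4: D(y) = 11(y - 8) mod 26.
Step 5: Apply to 'T' (y = 19): D(19) = 11 * (19 - 8) mod 26 = 11 * 11 mod 26 = 17 -> 'R'.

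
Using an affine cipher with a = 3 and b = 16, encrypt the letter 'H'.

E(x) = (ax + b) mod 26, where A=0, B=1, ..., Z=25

Step 1: Convert 'H' to number: x = 7.
Step 2: E(7) = (3 * 7 + 16) mod 26 = 37 mod 26 = 11.
Step 3: Convert 11 back to letter: L.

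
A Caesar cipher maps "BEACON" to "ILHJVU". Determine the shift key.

Step 1: Compare first letters: B (position 1) -> I (position 8).
Step 2: Shift = (8 - 1) mod 26 = 7.
The shift value is 7.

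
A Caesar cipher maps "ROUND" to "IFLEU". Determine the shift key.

Step 1: Compare first letters: R (position 17) -> I (position 8).
Step 2: Shift = (8 - 17) mod 26 = 17.
The shift value is 17.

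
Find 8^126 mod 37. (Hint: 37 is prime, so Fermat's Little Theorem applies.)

Step 1: Since 37 is prime, by Fermat's Little Theorem: 8^36 = 1 (mod 37).
Step 2: Reduce exponent: 126 mod 36 = 18.
Step 3: So 8^126 = 8^18 (mod 37).
Step 4: 8^18 mod 37 = 36.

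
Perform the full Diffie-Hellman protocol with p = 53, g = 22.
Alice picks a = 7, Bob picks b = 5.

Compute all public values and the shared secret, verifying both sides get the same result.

Step 1: A = g^a mod p = 22^7 mod 53 = 20.
Step 2: B = g^b mod p = 22^5 mod 53 = 18.
Step 3: Alice computes s = B^a mod p = 18^7 mod 53 = 19.
Step 4: Bob computes s = A^b mod p = 20^5 mod 53 = 19.
Both sides agree: shared secret = 19.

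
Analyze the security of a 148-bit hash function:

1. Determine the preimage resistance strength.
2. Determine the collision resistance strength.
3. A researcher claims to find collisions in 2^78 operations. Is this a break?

Step 1: Preimage resistance requires brute-force of 2^148 operations.
Step 2: Collision resistance (birthday bound) = 2^(148/2) = 2^74.
Step 3: The claimed attack costs 2^78 operations.
Step 4: Since 2^78 >= 2^74, the claimed attack is no faster than the generic birthday attack, so this does not break collision resistance.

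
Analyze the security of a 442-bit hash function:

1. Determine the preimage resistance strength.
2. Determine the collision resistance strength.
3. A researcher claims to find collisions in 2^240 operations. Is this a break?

Step 1: Preimage resistance requires brute-force of 2^442 operations.
Step 2: Collision resistance (birthday bound) = 2^(442/2) = 2^221.
Step 3: The claimed attack costs 2^240 operations.
Step 4: Since 2^240 >= 2^221, the claimed attack is no faster than the generic birthday attack, so this does not break collision resistance.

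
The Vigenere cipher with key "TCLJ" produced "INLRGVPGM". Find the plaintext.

Step 1: Extend key: TCLJTCLJT
Step 2: Decrypt each letter (c - k) mod 26:
  I(8) - T(19) = (8-19) mod 26 = 15 = P
  N(13) - C(2) = (13-2) mod 26 = 11 = L
  L(11) - L(11) = (11-11) mod 26 = 0 = A
  R(17) - J(9) = (17-9) mod 26 = 8 = I
  G(6) - T(19) = (6-19) mod 26 = 13 = N
  V(21) - C(2) = (21-2) mod 26 = 19 = T
  P(15) - L(11) = (15-11) mod 26 = 4 = E
  G(6) - J(9) = (6-9) mod 26 = 23 = X
  M(12) - T(19) = (12-19) mod 26 = 19 = T
Plaintext: PLAINTEXT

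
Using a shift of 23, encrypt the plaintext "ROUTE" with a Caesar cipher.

Step 1: For each letter, shift forward by 23 positions (mod 26).
  R (position 17) -> position (17+23) mod 26 = 14 -> O
  O (position 14) -> position (14+23) mod 26 = 11 -> L
  U (position 20) -> position (20+23) mod 26 = 17 -> R
  T (position 19) -> position (19+23) mod 26 = 16 -> Q
  E (position 4) -> position (4+23) mod 26 = 1 -> B
Result: OLRQB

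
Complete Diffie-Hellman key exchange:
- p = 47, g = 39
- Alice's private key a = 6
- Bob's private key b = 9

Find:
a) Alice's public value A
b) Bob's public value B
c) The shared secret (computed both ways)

Step 1: A = g^a mod p = 39^6 mod 47 = 25.
Step 2: B = g^b mod p = 39^9 mod 47 = 31.
Step 3: Alice computes s = B^a mod p = 31^6 mod 47 = 2.
Step 4: Bob computes s = A^b mod p = 25^9 mod 47 = 2.
Both sides agree: shared secret = 2.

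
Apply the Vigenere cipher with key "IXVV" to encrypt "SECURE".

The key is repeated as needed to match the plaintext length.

Step 1: Repeat key to match plaintext length:
  Plaintext: SECURE
  Key:       IXVVIX
Step 2: Encrypt each letter:
  S(18) + I(8) = (18+8) mod 26 = 0 = A
  E(4) + X(23) = (4+23) mod 26 = 1 = B
  C(2) + V(21) = (2+21) mod 26 = 23 = X
  U(20) + V(21) = (20+21) mod 26 = 15 = P
  R(17) + I(8) = (17+8) mod 26 = 25 = Z
  E(4) + X(23) = (4+23) mod 26 = 1 = B
Ciphertext: ABXPZB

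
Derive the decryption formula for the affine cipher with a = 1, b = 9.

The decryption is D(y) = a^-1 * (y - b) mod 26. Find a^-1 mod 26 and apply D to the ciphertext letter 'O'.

Step 1: Find a^-1, the modular inverse of 1 mod 26.
Step 2: We need 1 * a^-1 = 1 (mod 26).
Step 3: 1 * 1 = 1 = 0 * 26 + 1, so a^-1 = 1.
Step 4: D(y) = 1(y - 9) mod 26.
Step 5: Apply to 'O' (y = 14): D(14) = 1 * (14 - 9) mod 26 = 1 * 5 mod 26 = 5 -> 'F'.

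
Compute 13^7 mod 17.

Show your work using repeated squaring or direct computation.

Step 1: Compute 13^7 mod 17 step by step, reducing modulo 17 at each step.
  13^1 mod 17 = 13
  13^2 mod 17 = (13 * 13) mod 17 = 16
  13^3 mod 17 = (16 * 13) mod 17 = 4
  13^4 mod 17 = (4 * 13) mod 17 = 1
  13^5 mod 17 = (1 * 13) mod 17 = 13
  13^6 mod 17 = (13 * 13) mod 17 = 16
  13^7 mod 17 = (16 * 13) mod 17 = 4
Step 2: Result = 4.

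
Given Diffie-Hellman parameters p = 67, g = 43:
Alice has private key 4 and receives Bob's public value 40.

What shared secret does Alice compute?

Step 1: s = B^a mod p = 40^4 mod 67.
  40^1 mod 67 = 40
  40^2 mod 67 = (40 * 40) mod 67 = 59
  40^3 mod 67 = (59 * 40) mod 67 = 15
  40^4 mod 67 = (15 * 40) mod 67 = 64
Result: shared secret = 64.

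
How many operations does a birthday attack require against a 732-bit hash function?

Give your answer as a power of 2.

Step 1: The birthday paradox gives collision probability ~50% after sqrt(2^n) = 2^(n/2) hashes.
Step 2: For 732-bit output: 2^(732/2) = 2^366.
Step 3: Approximately 2^366 hash computations needed.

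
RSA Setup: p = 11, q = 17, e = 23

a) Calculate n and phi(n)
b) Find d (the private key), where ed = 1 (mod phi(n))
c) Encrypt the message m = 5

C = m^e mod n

Step 1: n = 11 * 17 = 187.
Step 2: phi(n) = (11-1)(17-1) = 10 * 16 = 160.
Step 3: Find d = 23^(-1) mod 160 = 7.
  Verify: 23 * 7 = 161 = 1 (mod 160).
Step 4: C = 5^23 mod 187 = 180.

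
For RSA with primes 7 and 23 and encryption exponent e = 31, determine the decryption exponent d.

Step 1: n = 7 * 23 = 161.
Step 2: phi(n) = 6 * 22 = 132.
Step 3: Find d such that 31 * d = 1 (mod 132).
Step 4: d = 31^(-1) mod 132 = 115.
Verification: 31 * 115 = 3565 = 27 * 132 + 1.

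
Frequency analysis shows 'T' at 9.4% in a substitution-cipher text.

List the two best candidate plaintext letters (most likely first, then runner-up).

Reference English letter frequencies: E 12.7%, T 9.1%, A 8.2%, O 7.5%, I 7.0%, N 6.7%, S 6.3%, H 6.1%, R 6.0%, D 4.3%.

Step 1: Observed frequency of 'T' is 9.4%.
Step 2: Compute distances to each reference frequency and sort:
  T (9.1%): difference = 0.3% <-- BEST
  A (8.2%): difference = 1.2% <-- RUNNER-UP
  O (7.5%): difference = 1.9%
  I (7.0%): difference = 2.4%
  N (6.7%): difference = 2.7%
Step 3: Most likely is 'T' (9.1%, diff 0.3%); second most likely is 'A' (8.2%, diff 1.2%).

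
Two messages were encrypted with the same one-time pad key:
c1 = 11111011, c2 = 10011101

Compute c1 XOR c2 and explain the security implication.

Step 1: c1 XOR c2 = (m1 XOR k) XOR (m2 XOR k).
Step 2: By XOR associativity/commutativity: = m1 XOR m2 XOR k XOR k = m1 XOR m2.
Step 3: 11111011 XOR 10011101 = 01100110 = 102.
Step 4: The key cancels out! An attacker learns m1 XOR m2 = 102, revealing the relationship between plaintexts.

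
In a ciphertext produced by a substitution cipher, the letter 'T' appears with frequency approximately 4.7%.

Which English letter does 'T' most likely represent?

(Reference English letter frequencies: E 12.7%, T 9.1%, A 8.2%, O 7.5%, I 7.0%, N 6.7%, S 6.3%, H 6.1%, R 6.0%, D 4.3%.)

Step 1: The observed frequency is 4.7%.
Step 2: Compare with English frequencies:
  E: 12.7% (difference: 8.0%)
  T: 9.1% (difference: 4.4%)
  A: 8.2% (difference: 3.5%)
  O: 7.5% (difference: 2.8%)
  I: 7.0% (difference: 2.3%)
  N: 6.7% (difference: 2.0%)
  S: 6.3% (difference: 1.6%)
  H: 6.1% (difference: 1.4%)
  R: 6.0% (difference: 1.3%)
  D: 4.3% (difference: 0.4%) <-- closest
Step 3: 'T' most likely represents 'D' (frequency 4.3%).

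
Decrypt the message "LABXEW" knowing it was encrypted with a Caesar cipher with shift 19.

Step 1: Reverse the shift by subtracting 19 from each letter position.
  L (position 11) -> position (11-19) mod 26 = 18 -> S
  A (position 0) -> position (0-19) mod 26 = 7 -> H
  B (position 1) -> position (1-19) mod 26 = 8 -> I
  X (position 23) -> position (23-19) mod 26 = 4 -> E
  E (position 4) -> position (4-19) mod 26 = 11 -> L
  W (position 22) -> position (22-19) mod 26 = 3 -> D
Decrypted message: SHIELD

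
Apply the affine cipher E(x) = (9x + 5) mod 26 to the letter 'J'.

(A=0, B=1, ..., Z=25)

Step 1: Convert 'J' to number: x = 9.
Step 2: E(9) = (9 * 9 + 5) mod 26 = 86 mod 26 = 8.
Step 3: Convert 8 back to letter: I.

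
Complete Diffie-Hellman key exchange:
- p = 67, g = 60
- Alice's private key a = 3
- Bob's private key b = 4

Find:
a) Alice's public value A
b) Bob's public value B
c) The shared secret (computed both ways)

Step 1: A = g^a mod p = 60^3 mod 67 = 59.
Step 2: B = g^b mod p = 60^4 mod 67 = 56.
Step 3: Alice computes s = B^a mod p = 56^3 mod 67 = 9.
Step 4: Bob computes s = A^b mod p = 59^4 mod 67 = 9.
Both sides agree: shared secret = 9.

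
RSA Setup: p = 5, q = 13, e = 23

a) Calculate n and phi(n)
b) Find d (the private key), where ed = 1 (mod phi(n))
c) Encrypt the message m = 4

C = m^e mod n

Step 1: n = 5 * 13 = 65.
Step 2: phi(n) = (5-1)(13-1) = 4 * 12 = 48.
Step 3: Find d = 23^(-1) mod 48 = 23.
  Verify: 23 * 23 = 529 = 1 (mod 48).
Step 4: C = 4^23 mod 65 = 49.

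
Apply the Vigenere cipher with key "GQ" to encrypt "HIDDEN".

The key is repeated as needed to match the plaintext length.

Step 1: Repeat key to match plaintext length:
  Plaintext: HIDDEN
  Key:       GQGQGQ
Step 2: Encrypt each letter:
  H(7) + G(6) = (7+6) mod 26 = 13 = N
  I(8) + Q(16) = (8+16) mod 26 = 24 = Y
  D(3) + G(6) = (3+6) mod 26 = 9 = J
  D(3) + Q(16) = (3+16) mod 26 = 19 = T
  E(4) + G(6) = (4+6) mod 26 = 10 = K
  N(13) + Q(16) = (13+16) mod 26 = 3 = D
Ciphertext: NYJTKD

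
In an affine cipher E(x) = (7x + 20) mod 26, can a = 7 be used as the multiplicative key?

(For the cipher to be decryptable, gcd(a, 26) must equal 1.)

Step 1: Compute gcd(7, 26).
Step 2: gcd(7, 26) = 1.
Since gcd = 1, 7 is coprime with 26, so it is a valid key.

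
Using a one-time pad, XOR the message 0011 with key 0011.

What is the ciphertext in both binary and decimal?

Step 1: Write out the XOR operation bit by bit:
  Message: 0011
  Key:     0011
  XOR:     0000
Step 2: Convert to decimal: 0000 = 0.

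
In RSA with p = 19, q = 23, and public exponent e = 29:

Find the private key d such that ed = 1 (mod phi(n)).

Step 1: n = 19 * 23 = 437.
Step 2: phi(n) = 18 * 22 = 396.
Step 3: Find d such that 29 * d = 1 (mod 396).
Step 4: d = 29^(-1) mod 396 = 41.
Verification: 29 * 41 = 1189 = 3 * 396 + 1.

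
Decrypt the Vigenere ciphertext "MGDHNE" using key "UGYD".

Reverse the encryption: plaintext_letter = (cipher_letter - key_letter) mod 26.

Step 1: Extend key: UGYDUG
Step 2: Decrypt each letter (c - k) mod 26:
  M(12) - U(20) = (12-20) mod 26 = 18 = S
  G(6) - G(6) = (6-6) mod 26 = 0 = A
  D(3) - Y(24) = (3-24) mod 26 = 5 = F
  H(7) - D(3) = (7-3) mod 26 = 4 = E
  N(13) - U(20) = (13-20) mod 26 = 19 = T
  E(4) - G(6) = (4-6) mod 26 = 24 = Y
Plaintext: SAFETY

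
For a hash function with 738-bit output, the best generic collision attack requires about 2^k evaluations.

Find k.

Step 1: The hash has a 738-bit output.
Step 2: Collision resistance means it should be infeasible to find any x != y with h(x) = h(y).
By the birthday bound, a generic collision search succeeds after about sqrt(2^738) = 2^(738/2) = 2^369 evaluations.
Step 3: Security level = 369 bits.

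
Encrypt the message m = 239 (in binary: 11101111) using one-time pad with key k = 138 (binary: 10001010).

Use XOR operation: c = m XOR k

Step 1: Write out the XOR operation bit by bit:
  Message: 11101111
  Key:     10001010
  XOR:     01100101
Step 2: Convert to decimal: 01100101 = 101.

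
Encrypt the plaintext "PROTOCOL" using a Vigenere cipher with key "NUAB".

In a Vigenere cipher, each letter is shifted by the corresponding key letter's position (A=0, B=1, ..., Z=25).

Step 1: Repeat key to match plaintext length:
  Plaintext: PROTOCOL
  Key:       NUABNUAB
Step 2: Encrypt each letter:
  P(15) + N(13) = (15+13) mod 26 = 2 = C
  R(17) + U(20) = (17+20) mod 26 = 11 = L
  O(14) + A(0) = (14+0) mod 26 = 14 = O
  T(19) + B(1) = (19+1) mod 26 = 20 = U
  O(14) + N(13) = (14+13) mod 26 = 1 = B
  C(2) + U(20) = (2+20) mod 26 = 22 = W
  O(14) + A(0) = (14+0) mod 26 = 14 = O
  L(11) + B(1) = (11+1) mod 26 = 12 = M
Ciphertext: CLOUBWOM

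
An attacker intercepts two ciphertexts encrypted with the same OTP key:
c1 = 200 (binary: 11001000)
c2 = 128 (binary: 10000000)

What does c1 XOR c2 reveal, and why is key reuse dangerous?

Step 1: c1 XOR c2 = (m1 XOR k) XOR (m2 XOR k).
Step 2: By XOR associativity/commutativity: = m1 XOR m2 XOR k XOR k = m1 XOR m2.
Step 3: 11001000 XOR 10000000 = 01001000 = 72.
Step 4: The key cancels out! An attacker learns m1 XOR m2 = 72, revealing the relationship between plaintexts.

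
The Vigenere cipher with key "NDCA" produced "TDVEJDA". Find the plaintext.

Step 1: Extend key: NDCANDC
Step 2: Decrypt each letter (c - k) mod 26:
  T(19) - N(13) = (19-13) mod 26 = 6 = G
  D(3) - D(3) = (3-3) mod 26 = 0 = A
  V(21) - C(2) = (21-2) mod 26 = 19 = T
  E(4) - A(0) = (4-0) mod 26 = 4 = E
  J(9) - N(13) = (9-13) mod 26 = 22 = W
  D(3) - D(3) = (3-3) mod 26 = 0 = A
  A(0) - C(2) = (0-2) mod 26 = 24 = Y
Plaintext: GATEWAY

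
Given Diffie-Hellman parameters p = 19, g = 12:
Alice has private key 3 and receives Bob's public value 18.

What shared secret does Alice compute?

Step 1: s = B^a mod p = 18^3 mod 19.
  18^1 mod 19 = 18
  18^2 mod 19 = (18 * 18) mod 19 = 1
  18^3 mod 19 = (1 * 18) mod 19 = 18
Result: shared secret = 18.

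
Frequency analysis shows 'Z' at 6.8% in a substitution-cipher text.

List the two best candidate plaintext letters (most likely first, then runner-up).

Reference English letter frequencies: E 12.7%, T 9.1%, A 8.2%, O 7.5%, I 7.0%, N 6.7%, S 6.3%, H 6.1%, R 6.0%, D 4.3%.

Step 1: Observed frequency of 'Z' is 6.8%.
Step 2: Compute distances to each reference frequency and sort:
  N (6.7%): difference = 0.1% <-- BEST
  I (7.0%): difference = 0.2% <-- RUNNER-UP
  S (6.3%): difference = 0.5%
  O (7.5%): difference = 0.7%
  H (6.1%): difference = 0.7%
Step 3: Most likely is 'N' (6.7%, diff 0.1%); second most likely is 'I' (7.0%, diff 0.2%).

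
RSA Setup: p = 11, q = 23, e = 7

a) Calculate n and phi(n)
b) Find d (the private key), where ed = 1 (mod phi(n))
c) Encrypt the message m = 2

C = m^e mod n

Step 1: n = 11 * 23 = 253.
Step 2: phi(n) = (11-1)(23-1) = 10 * 22 = 220.
Step 3: Find d = 7^(-1) mod 220 = 63.
  Verify: 7 * 63 = 441 = 1 (mod 220).
Step 4: C = 2^7 mod 253 = 128.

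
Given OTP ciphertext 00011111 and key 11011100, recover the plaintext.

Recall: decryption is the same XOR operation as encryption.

Step 1: XOR ciphertext with key:
  Ciphertext: 00011111
  Key:        11011100
  XOR:        11000011
Step 2: Plaintext = 11000011 = 195 in decimal.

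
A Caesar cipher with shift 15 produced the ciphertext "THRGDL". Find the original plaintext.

Step 1: Reverse the shift by subtracting 15 from each letter position.
  T (position 19) -> position (19-15) mod 26 = 4 -> E
  H (position 7) -> position (7-15) mod 26 = 18 -> S
  R (position 17) -> position (17-15) mod 26 = 2 -> C
  G (position 6) -> position (6-15) mod 26 = 17 -> R
  D (position 3) -> position (3-15) mod 26 = 14 -> O
  L (position 11) -> position (11-15) mod 26 = 22 -> W
Decrypted message: ESCROW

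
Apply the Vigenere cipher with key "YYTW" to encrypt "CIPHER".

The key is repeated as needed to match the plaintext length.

Step 1: Repeat key to match plaintext length:
  Plaintext: CIPHER
  Key:       YYTWYY
Step 2: Encrypt each letter:
  C(2) + Y(24) = (2+24) mod 26 = 0 = A
  I(8) + Y(24) = (8+24) mod 26 = 6 = G
  P(15) + T(19) = (15+19) mod 26 = 8 = I
  H(7) + W(22) = (7+22) mod 26 = 3 = D
  E(4) + Y(24) = (4+24) mod 26 = 2 = C
  R(17) + Y(24) = (17+24) mod 26 = 15 = P
Ciphertext: AGIDCP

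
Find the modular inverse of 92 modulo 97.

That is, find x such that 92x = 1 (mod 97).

Step 1: We need x such that 92 * x = 1 (mod 97).
Step 2: Using the extended Euclidean algorithm or trial:
  92 * 58 = 5336 = 55 * 97 + 1.
Step 3: Since 5336 mod 97 = 1, the inverse is x = 58.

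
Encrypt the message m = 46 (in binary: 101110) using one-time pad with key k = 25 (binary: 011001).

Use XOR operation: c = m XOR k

Step 1: Write out the XOR operation bit by bit:
  Message: 101110
  Key:     011001
  XOR:     110111
Step 2: Convert to decimal: 110111 = 55.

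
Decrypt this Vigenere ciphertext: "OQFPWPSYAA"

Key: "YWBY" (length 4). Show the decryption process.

Step 1: Key 'YWBY' has length 4. Extended key: YWBYYWBYYW
Step 2: Decrypt each position:
  O(14) - Y(24) = 16 = Q
  Q(16) - W(22) = 20 = U
  F(5) - B(1) = 4 = E
  P(15) - Y(24) = 17 = R
  W(22) - Y(24) = 24 = Y
  P(15) - W(22) = 19 = T
  S(18) - B(1) = 17 = R
  Y(24) - Y(24) = 0 = A
  A(0) - Y(24) = 2 = C
  A(0) - W(22) = 4 = E
Plaintext: QUERYTRACE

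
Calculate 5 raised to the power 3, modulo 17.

Step 1: Compute 5^3 mod 17 step by step, reducing modulo 17 at each step.
  5^1 mod 17 = 5
  5^2 mod 17 = (5 * 5) mod 17 = 8
  5^3 mod 17 = (8 * 5) mod 17 = 6
Step 2: Result = 6.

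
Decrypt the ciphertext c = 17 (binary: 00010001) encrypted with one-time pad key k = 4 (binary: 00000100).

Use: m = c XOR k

Step 1: XOR ciphertext with key:
  Ciphertext: 00010001
  Key:        00000100
  XOR:        00010101
Step 2: Plaintext = 00010101 = 21 in decimal.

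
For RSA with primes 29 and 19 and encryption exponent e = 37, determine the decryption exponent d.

Step 1: n = 29 * 19 = 551.
Step 2: phi(n) = 28 * 18 = 504.
Step 3: Find d such that 37 * d = 1 (mod 504).
Step 4: d = 37^(-1) mod 504 = 109.
Verification: 37 * 109 = 4033 = 8 * 504 + 1.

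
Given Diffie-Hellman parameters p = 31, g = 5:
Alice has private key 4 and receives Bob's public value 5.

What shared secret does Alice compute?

Step 1: s = B^a mod p = 5^4 mod 31.
  5^1 mod 31 = 5
  5^2 mod 31 = (5 * 5) mod 31 = 25
  5^3 mod 31 = (25 * 5) mod 31 = 1
  5^4 mod 31 = (1 * 5) mod 31 = 5
Result: shared secret = 5.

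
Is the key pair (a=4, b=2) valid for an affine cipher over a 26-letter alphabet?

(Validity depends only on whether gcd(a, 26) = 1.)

Step 1: Compute gcd(4, 26).
Step 2: gcd(4, 26) = 2.
Since gcd = 2 != 1, 4 shares a common factor with 26, so it cannot be used.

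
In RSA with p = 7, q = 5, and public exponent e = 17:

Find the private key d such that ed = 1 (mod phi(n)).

Step 1: n = 7 * 5 = 35.
Step 2: phi(n) = 6 * 4 = 24.
Step 3: Find d such that 17 * d = 1 (mod 24).
Step 4: d = 17^(-1) mod 24 = 17.
Verification: 17 * 17 = 289 = 12 * 24 + 1.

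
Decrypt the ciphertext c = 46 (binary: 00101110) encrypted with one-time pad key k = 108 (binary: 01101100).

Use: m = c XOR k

Step 1: XOR ciphertext with key:
  Ciphertext: 00101110
  Key:        01101100
  XOR:        01000010
Step 2: Plaintext = 01000010 = 66 in decimal.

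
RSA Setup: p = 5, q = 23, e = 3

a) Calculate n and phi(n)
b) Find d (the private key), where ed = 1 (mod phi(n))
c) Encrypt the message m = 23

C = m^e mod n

Step 1: n = 5 * 23 = 115.
Step 2: phi(n) = (5-1)(23-1) = 4 * 22 = 88.
Step 3: Find d = 3^(-1) mod 88 = 59.
  Verify: 3 * 59 = 177 = 1 (mod 88).
Step 4: C = 23^3 mod 115 = 92.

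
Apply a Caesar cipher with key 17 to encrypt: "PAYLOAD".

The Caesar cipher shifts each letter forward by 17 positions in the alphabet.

Step 1: For each letter, shift forward by 17 positions (mod 26).
  P (position 15) -> position (15+17) mod 26 = 6 -> G
  A (position 0) -> position (0+17) mod 26 = 17 -> R
  Y (position 24) -> position (24+17) mod 26 = 15 -> P
  L (position 11) -> position (11+17) mod 26 = 2 -> C
  O (position 14) -> position (14+17) mod 26 = 5 -> F
  A (position 0) -> position (0+17) mod 26 = 17 -> R
  D (position 3) -> position (3+17) mod 26 = 20 -> U
Result: GRPCFRU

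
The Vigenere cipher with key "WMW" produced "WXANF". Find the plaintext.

Step 1: Extend key: WMWWM
Step 2: Decrypt each letter (c - k) mod 26:
  W(22) - W(22) = (22-22) mod 26 = 0 = A
  X(23) - M(12) = (23-12) mod 26 = 11 = L
  A(0) - W(22) = (0-22) mod 26 = 4 = E
  N(13) - W(22) = (13-22) mod 26 = 17 = R
  F(5) - M(12) = (5-12) mod 26 = 19 = T
Plaintext: ALERT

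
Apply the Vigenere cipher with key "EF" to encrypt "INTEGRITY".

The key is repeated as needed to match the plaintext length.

Step 1: Repeat key to match plaintext length:
  Plaintext: INTEGRITY
  Key:       EFEFEFEFE
Step 2: Encrypt each letter:
  I(8) + E(4) = (8+4) mod 26 = 12 = M
  N(13) + F(5) = (13+5) mod 26 = 18 = S
  T(19) + E(4) = (19+4) mod 26 = 23 = X
  E(4) + F(5) = (4+5) mod 26 = 9 = J
  G(6) + E(4) = (6+4) mod 26 = 10 = K
  R(17) + F(5) = (17+5) mod 26 = 22 = W
  I(8) + E(4) = (8+4) mod 26 = 12 = M
  T(19) + F(5) = (19+5) mod 26 = 24 = Y
  Y(24) + E(4) = (24+4) mod 26 = 2 = C
Ciphertext: MSXJKWMYC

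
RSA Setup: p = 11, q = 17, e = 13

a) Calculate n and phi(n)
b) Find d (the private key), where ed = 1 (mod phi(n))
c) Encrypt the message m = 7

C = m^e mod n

Step 1: n = 11 * 17 = 187.
Step 2: phi(n) = (11-1)(17-1) = 10 * 16 = 160.
Step 3: Find d = 13^(-1) mod 160 = 37.
  Verify: 13 * 37 = 481 = 1 (mod 160).
Step 4: C = 7^13 mod 187 = 57.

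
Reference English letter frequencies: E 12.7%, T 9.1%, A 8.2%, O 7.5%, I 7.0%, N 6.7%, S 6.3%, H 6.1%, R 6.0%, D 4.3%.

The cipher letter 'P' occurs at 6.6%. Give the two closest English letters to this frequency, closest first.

Step 1: Observed frequency of 'P' is 6.6%.
Step 2: Compute distances to each reference frequency and sort:
  N (6.7%): difference = 0.1% <-- BEST
  S (6.3%): difference = 0.3% <-- RUNNER-UP
  I (7.0%): difference = 0.4%
  H (6.1%): difference = 0.5%
  R (6.0%): difference = 0.6%
Step 3: Most likely is 'N' (6.7%, diff 0.1%); second most likely is 'S' (6.3%, diff 0.3%).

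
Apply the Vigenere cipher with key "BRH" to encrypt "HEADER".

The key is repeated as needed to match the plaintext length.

Step 1: Repeat key to match plaintext length:
  Plaintext: HEADER
  Key:       BRHBRH
Step 2: Encrypt each letter:
  H(7) + B(1) = (7+1) mod 26 = 8 = I
  E(4) + R(17) = (4+17) mod 26 = 21 = V
  A(0) + H(7) = (0+7) mod 26 = 7 = H
  D(3) + B(1) = (3+1) mod 26 = 4 = E
  E(4) + R(17) = (4+17) mod 26 = 21 = V
  R(17) + H(7) = (17+7) mod 26 = 24 = Y
Ciphertext: IVHEVY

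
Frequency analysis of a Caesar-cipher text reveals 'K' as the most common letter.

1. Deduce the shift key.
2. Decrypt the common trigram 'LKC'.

Step 1: In English, 'E' is the most frequent letter (12.7%).
Step 2: The most frequent ciphertext letter is 'K' (position 10).
Step 3: Shift = (10 - 4) mod 26 = 6.
Step 4: Decrypt 'LKC' by shifting back 6:
  L -> F
  K -> E
  C -> W
Step 5: 'LKC' decrypts to 'FEW'.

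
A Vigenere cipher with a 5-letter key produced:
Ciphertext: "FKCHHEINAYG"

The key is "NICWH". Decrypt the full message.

Step 1: Key 'NICWH' has length 5. Extended key: NICWHNICWHN
Step 2: Decrypt each position:
  F(5) - N(13) = 18 = S
  K(10) - I(8) = 2 = C
  C(2) - C(2) = 0 = A
  H(7) - W(22) = 11 = L
  H(7) - H(7) = 0 = A
  E(4) - N(13) = 17 = R
  I(8) - I(8) = 0 = A
  N(13) - C(2) = 11 = L
  A(0) - W(22) = 4 = E
  Y(24) - H(7) = 17 = R
  G(6) - N(13) = 19 = T
Plaintext: SCALARALERT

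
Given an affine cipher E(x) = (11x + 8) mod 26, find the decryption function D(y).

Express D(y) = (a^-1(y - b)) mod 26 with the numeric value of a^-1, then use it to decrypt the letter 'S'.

Step 1: Find a^-1, the modular inverse of 11 mod 26.
Step 2: We need 11 * a^-1 = 1 (mod 26).
Step 3: 11 * 19 = 209 = 8 * 26 + 1, so a^-1 = 19.
Step 4: D(y) = 19(y - 8) mod 26.
Step 5: Apply to 'S' (y = 18): D(18) = 19 * (18 - 8) mod 26 = 19 * 10 mod 26 = 8 -> 'I'.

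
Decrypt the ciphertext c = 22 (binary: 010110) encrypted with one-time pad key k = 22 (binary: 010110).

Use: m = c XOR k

Step 1: XOR ciphertext with key:
  Ciphertext: 010110
  Key:        010110
  XOR:        000000
Step 2: Plaintext = 000000 = 0 in decimal.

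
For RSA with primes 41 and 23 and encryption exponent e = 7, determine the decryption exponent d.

Step 1: n = 41 * 23 = 943.
Step 2: phi(n) = 40 * 22 = 880.
Step 3: Find d such that 7 * d = 1 (mod 880).
Step 4: d = 7^(-1) mod 880 = 503.
Verification: 7 * 503 = 3521 = 4 * 880 + 1.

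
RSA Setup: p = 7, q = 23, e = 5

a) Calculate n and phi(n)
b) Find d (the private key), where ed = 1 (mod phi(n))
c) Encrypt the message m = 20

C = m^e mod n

Step 1: n = 7 * 23 = 161.
Step 2: phi(n) = (7-1)(23-1) = 6 * 22 = 132.
Step 3: Find d = 5^(-1) mod 132 = 53.
  Verify: 5 * 53 = 265 = 1 (mod 132).
Step 4: C = 20^5 mod 161 = 125.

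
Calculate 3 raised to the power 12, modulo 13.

Step 1: Compute 3^12 mod 13 step by step, reducing modulo 13 at each step.
  3^1 mod 13 = 3
  3^2 mod 13 = (3 * 3) mod 13 = 9
  3^3 mod 13 = (9 * 3) mod 13 = 1
  3^4 mod 13 = (1 * 3) mod 13 = 3
  3^5 mod 13 = (3 * 3) mod 13 = 9
  3^6 mod 13 = (9 * 3) mod 13 = 1
  3^7 mod 13 = (1 * 3) mod 13 = 3
  3^8 mod 13 = (3 * 3) mod 13 = 9
  3^9 mod 13 = (9 * 3) mod 13 = 1
  3^10 mod 13 = (1 * 3) mod 13 = 3
  3^11 mod 13 = (3 * 3) mod 13 = 9
  3^12 mod 13 = (9 * 3) mod 13 = 1
Step 2: Result = 1.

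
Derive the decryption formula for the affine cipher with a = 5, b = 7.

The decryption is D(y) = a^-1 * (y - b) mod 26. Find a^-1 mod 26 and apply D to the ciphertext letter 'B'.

Step 1: Find a^-1, the modular inverse of 5 mod 26.
Step 2: We need 5 * a^-1 = 1 (mod 26).
Step 3: 5 * 21 = 105 = 4 * 26 + 1, so a^-1 = 21.
Step 4: D(y) = 21(y - 7) mod 26.
Step 5: Apply to 'B' (y = 1): D(1) = 21 * (1 - 7) mod 26 = 21 * -6 mod 26 = 4 -> 'E'.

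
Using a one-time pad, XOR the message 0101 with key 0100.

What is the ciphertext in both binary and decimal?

Step 1: Write out the XOR operation bit by bit:
  Message: 0101
  Key:     0100
  XOR:     0001
Step 2: Convert to decimal: 0001 = 1.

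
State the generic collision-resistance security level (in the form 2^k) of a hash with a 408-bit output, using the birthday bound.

Step 1: The birthday paradox gives collision probability ~50% after sqrt(2^n) = 2^(n/2) hashes.
Step 2: For 408-bit output: 2^(408/2) = 2^204.
Step 3: Approximately 2^204 hash computations needed.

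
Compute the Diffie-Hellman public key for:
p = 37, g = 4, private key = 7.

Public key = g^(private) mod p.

Step 1: A = g^a mod p = 4^7 mod 37.
  4^1 mod 37 = 4
  4^2 mod 37 = (4 * 4) mod 37 = 16
  4^3 mod 37 = (16 * 4) mod 37 = 27
  4^4 mod 37 = (27 * 4) mod 37 = 34
  4^5 mod 37 = (34 * 4) mod 37 = 25
  4^6 mod 37 = (25 * 4) mod 37 = 26
  4^7 mod 37 = (26 * 4) mod 37 = 30
Result: A = 30.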